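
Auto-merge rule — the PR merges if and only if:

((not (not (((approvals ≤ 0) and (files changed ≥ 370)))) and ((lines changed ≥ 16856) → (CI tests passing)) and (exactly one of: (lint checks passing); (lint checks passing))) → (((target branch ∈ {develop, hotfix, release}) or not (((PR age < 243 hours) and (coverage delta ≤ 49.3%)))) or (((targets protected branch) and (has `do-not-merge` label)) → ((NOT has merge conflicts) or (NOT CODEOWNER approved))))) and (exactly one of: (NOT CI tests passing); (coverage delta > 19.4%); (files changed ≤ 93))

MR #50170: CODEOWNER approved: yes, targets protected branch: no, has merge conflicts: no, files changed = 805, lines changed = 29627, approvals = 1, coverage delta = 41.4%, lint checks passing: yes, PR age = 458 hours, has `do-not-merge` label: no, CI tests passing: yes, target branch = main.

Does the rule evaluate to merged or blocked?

Atomic conditions:
  approvals ≤ 0: 1 ≤ 0 is false
  files changed ≥ 370: 805 ≥ 370 is true
  lines changed ≥ 16856: 29627 ≥ 16856 is true
  CI tests passing: yes → true
  lint checks passing: yes → true
  target branch ∈ {develop, hotfix, release}: main is not in the set → false
  PR age < 243 hours: 458 < 243 is false
  coverage delta ≤ 49.3%: 41.4 ≤ 49.3 is true
  targets protected branch: no → false
  has `do-not-merge` label: no → false
  NOT has merge conflicts: no → true
  NOT CODEOWNER approved: yes → false
  NOT CI tests passing: yes → false
  coverage delta > 19.4%: 41.4 > 19.4 is true
  files changed ≤ 93: 805 ≤ 93 is false
Combine:
[1.1.1.1.1] false AND true = false
[1.1.1.1] NOT false = true
[1.1.1] NOT true = false
[1.1.2] true → true = true
[1.1.3] exactly-one(true, true) = false
[1.1] false AND true AND false = false
[1.2.1.2.1] false AND true = false
[1.2.1.2] NOT false = true
[1.2.1] false OR true = true
[1.2.2.1] false AND false = false
[1.2.2.2] true OR false = true
[1.2.2] false → true (antecedent false ⇒ implication holds) = true
[1.2] true OR true = true
[1] false → true (antecedent false ⇒ implication holds) = true
[2] exactly-one(false, true, false) = true
[root] true AND true = true
Overall: true → merged

Merged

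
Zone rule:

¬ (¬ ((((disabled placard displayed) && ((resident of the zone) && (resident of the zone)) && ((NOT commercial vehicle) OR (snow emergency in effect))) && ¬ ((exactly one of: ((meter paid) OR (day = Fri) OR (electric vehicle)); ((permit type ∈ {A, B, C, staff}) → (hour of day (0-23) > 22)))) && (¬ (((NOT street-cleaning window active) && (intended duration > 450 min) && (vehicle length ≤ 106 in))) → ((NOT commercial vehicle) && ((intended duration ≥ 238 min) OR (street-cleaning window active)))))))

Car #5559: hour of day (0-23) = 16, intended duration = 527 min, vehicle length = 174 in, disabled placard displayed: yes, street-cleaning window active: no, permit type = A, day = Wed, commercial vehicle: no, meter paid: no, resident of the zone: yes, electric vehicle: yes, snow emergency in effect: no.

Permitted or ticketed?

Atomic conditions:
  disabled placard displayed: yes → true
  resident of the zone: yes → true
  NOT commercial vehicle: no → true
  snow emergency in effect: no → false
  meter paid: no → false
  day = Fri: Wed == Fri is false
  electric vehicle: yes → true
  permit type ∈ {A, B, C, staff}: A is in the set → true
  hour of day (0-23) > 22: 16 > 22 is false
  NOT street-cleaning window active: no → true
  intended duration > 450 min: 527 > 450 is true
  vehicle length ≤ 106 in: 174 ≤ 106 is false
  intended duration ≥ 238 min: 527 ≥ 238 is true
  street-cleaning window active: no → false
Combine:
[1.1.1.2] true AND true = true
[1.1.1.3] true OR false = true
[1.1.1] true AND true AND true = true
[1.1.2.1.1] false OR false OR true = true
[1.1.2.1.2] true → false = false
[1.1.2.1] exactly-one(true, false) = true
[1.1.2] NOT true = false
[1.1.3.1.1] true AND true AND false = false
[1.1.3.1] NOT false = true
[1.1.3.2.2] true OR false = true
[1.1.3.2] true AND true = true
[1.1.3] true → true = true
[1.1] true AND false AND true = false
[1] NOT false = true
[root] NOT true = false
Overall: false → ticketed

Ticketed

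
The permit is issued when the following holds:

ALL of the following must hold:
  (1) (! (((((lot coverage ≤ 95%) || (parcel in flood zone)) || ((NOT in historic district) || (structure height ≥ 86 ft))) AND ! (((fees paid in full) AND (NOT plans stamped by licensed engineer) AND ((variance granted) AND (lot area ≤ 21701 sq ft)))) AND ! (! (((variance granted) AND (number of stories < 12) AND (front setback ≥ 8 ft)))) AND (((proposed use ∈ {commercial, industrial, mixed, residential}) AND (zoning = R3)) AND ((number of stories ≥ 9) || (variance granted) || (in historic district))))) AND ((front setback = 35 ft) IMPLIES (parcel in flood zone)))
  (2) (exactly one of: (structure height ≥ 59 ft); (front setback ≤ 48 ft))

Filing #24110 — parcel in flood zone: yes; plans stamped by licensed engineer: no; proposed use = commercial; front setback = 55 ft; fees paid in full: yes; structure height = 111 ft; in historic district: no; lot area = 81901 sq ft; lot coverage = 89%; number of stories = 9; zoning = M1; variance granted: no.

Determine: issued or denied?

Issued

Atomic conditions:
  lot coverage ≤ 95%: 89 ≤ 95 is true
  parcel in flood zone: yes → true
  NOT in historic district: no → true
  structure height ≥ 86 ft: 111 ≥ 86 is true
  fees paid in full: yes → true
  NOT plans stamped by licensed engineer: no → true
  variance granted: no → false
  lot area ≤ 21701 sq ft: 81901 ≤ 21701 is false
  number of stories < 12: 9 < 12 is true
  front setback ≥ 8 ft: 55 ≥ 8 is true
  proposed use ∈ {commercial, industrial, mixed, residential}: commercial is in the set → true
  zoning = R3: M1 == R3 is false
  number of stories ≥ 9: 9 ≥ 9 is true
  in historic district: no → false
  front setback = 35 ft: 55 == 35 is false
  structure height ≥ 59 ft: 111 ≥ 59 is true
  front setback ≤ 48 ft: 55 ≤ 48 is false
Combine:
[1.1.1.1.1] true OR true = true
[1.1.1.1.2] true OR true = true
[1.1.1.1] true OR true = true
[1.1.1.2.1.3] false AND false = false
[1.1.1.2.1] true AND true AND false = false
[1.1.1.2] NOT false = true
[1.1.1.3.1.1] false AND true AND true = false
[1.1.1.3.1] NOT false = true
[1.1.1.3] NOT true = false
[1.1.1.4.1] true AND false = false
[1.1.1.4.2] true OR false OR false = true
[1.1.1.4] false AND true = false
[1.1.1] true AND true AND false AND false = false
[1.1] NOT false = true
[1.2] false → true (antecedent false ⇒ implication holds) = true
[1] true AND true = true
[2] exactly-one(true, false) = true
[root] true AND true = true
Overall: true → issued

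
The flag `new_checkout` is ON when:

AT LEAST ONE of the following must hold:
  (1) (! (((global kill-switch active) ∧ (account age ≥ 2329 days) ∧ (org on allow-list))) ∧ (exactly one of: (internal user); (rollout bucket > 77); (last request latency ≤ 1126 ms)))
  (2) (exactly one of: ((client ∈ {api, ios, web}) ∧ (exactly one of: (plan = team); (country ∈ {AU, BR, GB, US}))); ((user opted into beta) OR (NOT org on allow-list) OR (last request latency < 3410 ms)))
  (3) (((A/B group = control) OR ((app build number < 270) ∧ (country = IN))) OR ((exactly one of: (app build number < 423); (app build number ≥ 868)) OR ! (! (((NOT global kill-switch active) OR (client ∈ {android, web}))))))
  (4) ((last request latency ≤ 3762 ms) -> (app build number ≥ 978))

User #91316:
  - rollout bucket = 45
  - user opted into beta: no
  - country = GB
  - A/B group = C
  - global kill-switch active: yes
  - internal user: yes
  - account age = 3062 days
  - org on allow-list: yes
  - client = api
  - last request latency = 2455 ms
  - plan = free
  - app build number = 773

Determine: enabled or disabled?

Disabled

Atomic conditions:
  global kill-switch active: yes → true
  account age ≥ 2329 days: 3062 ≥ 2329 is true
  org on allow-list: yes → true
  internal user: yes → true
  rollout bucket > 77: 45 > 77 is false
  last request latency ≤ 1126 ms: 2455 ≤ 1126 is false
  client ∈ {api, ios, web}: api is in the set → true
  plan = team: free == team is false
  country ∈ {AU, BR, GB, US}: GB is in the set → true
  user opted into beta: no → false
  NOT org on allow-list: yes → false
  last request latency < 3410 ms: 2455 < 3410 is true
  A/B group = control: C == control is false
  app build number < 270: 773 < 270 is false
  country = IN: GB == IN is false
  app build number < 423: 773 < 423 is false
  app build number ≥ 868: 773 ≥ 868 is false
  NOT global kill-switch active: yes → false
  client ∈ {android, web}: api is not in the set → false
  last request latency ≤ 3762 ms: 2455 ≤ 3762 is true
  app build number ≥ 978: 773 ≥ 978 is false
Combine:
[1.1.1] true AND true AND true = true
[1.1] NOT true = false
[1.2] exactly-one(true, false, false) = true
[1] false AND true = false
[2.1.2] exactly-one(false, true) = true
[2.1] true AND true = true
[2.2] false OR false OR true = true
[2] exactly-one(true, true) = false
[3.1.2] false AND false = false
[3.1] false OR false = false
[3.2.1] exactly-one(false, false) = false
[3.2.2.1.1] false OR false = false
[3.2.2.1] NOT false = true
[3.2.2] NOT true = false
[3.2] false OR false = false
[3] false OR false = false
[4] true → false = false
[root] false OR false OR false OR false = false
Overall: false → disabled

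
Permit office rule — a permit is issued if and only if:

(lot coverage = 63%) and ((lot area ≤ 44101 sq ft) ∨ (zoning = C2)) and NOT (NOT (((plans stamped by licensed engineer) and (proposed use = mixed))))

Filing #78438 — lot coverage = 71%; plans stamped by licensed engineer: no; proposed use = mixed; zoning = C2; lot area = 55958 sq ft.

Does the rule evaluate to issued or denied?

Atomic conditions:
  lot coverage = 63%: 71 == 63 is false
  lot area ≤ 44101 sq ft: 55958 ≤ 44101 is false
  zoning = C2: C2 == C2 is true
  plans stamped by licensed engineer: no → false
  proposed use = mixed: mixed == mixed is true
Combine:
[2] false OR true = true
[3.1.1] false AND true = false
[3.1] NOT false = true
[3] NOT true = false
[root] false AND true AND false = false
Overall: false → denied

Denied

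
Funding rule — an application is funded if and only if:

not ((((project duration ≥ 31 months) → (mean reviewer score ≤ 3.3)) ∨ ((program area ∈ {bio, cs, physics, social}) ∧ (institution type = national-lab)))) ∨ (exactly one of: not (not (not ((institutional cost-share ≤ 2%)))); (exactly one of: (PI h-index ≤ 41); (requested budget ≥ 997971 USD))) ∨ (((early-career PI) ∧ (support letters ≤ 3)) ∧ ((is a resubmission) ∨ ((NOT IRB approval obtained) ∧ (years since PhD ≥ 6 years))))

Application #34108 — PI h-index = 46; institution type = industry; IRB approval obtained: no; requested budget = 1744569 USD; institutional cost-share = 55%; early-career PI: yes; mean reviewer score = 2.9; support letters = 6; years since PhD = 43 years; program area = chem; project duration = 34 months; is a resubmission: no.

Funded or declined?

Declined

Atomic conditions:
  project duration ≥ 31 months: 34 ≥ 31 is true
  mean reviewer score ≤ 3.3: 2.9 ≤ 3.3 is true
  program area ∈ {bio, cs, physics, social}: chem is not in the set → false
  institution type = national-lab: industry == national-lab is false
  institutional cost-share ≤ 2%: 55 ≤ 2 is false
  PI h-index ≤ 41: 46 ≤ 41 is false
  requested budget ≥ 997971 USD: 1744569 ≥ 997971 is true
  early-career PI: yes → true
  support letters ≤ 3: 6 ≤ 3 is false
  is a resubmission: no → false
  NOT IRB approval obtained: no → true
  years since PhD ≥ 6 years: 43 ≥ 6 is true
Combine:
[1.1.1] true → true = true
[1.1.2] false AND false = false
[1.1] true OR false = true
[1] NOT true = false
[2.1.1.1] NOT false = true
[2.1.1] NOT true = false
[2.1] NOT false = true
[2.2] exactly-one(false, true) = true
[2] exactly-one(true, true) = false
[3.1] true AND false = false
[3.2.2] true AND true = true
[3.2] false OR true = true
[3] false AND true = false
[root] false OR false OR false = false
Overall: false → declined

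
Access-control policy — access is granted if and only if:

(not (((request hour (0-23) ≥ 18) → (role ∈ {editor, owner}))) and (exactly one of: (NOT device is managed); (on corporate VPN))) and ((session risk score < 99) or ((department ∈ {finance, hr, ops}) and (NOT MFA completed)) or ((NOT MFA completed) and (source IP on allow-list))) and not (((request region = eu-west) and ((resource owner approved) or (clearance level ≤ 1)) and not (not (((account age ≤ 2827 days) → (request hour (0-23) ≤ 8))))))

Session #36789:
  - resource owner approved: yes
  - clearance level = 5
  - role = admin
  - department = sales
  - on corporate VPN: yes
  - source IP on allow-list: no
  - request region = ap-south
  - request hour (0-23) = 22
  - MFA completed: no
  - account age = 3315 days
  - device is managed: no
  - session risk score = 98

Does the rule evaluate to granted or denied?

Denied

Atomic conditions:
  request hour (0-23) ≥ 18: 22 ≥ 18 is true
  role ∈ {editor, owner}: admin is not in the set → false
  NOT device is managed: no → true
  on corporate VPN: yes → true
  session risk score < 99: 98 < 99 is true
  department ∈ {finance, hr, ops}: sales is not in the set → false
  NOT MFA completed: no → true
  source IP on allow-list: no → false
  request region = eu-west: ap-south == eu-west is false
  resource owner approved: yes → true
  clearance level ≤ 1: 5 ≤ 1 is false
  account age ≤ 2827 days: 3315 ≤ 2827 is false
  request hour (0-23) ≤ 8: 22 ≤ 8 is false
Combine:
[1.1.1] true → false = false
[1.1] NOT false = true
[1.2] exactly-one(true, true) = false
[1] true AND false = false
[2.2] false AND true = false
[2.3] true AND false = false
[2] true OR false OR false = true
[3.1.2] true OR false = true
[3.1.3.1.1] false → false (antecedent false ⇒ implication holds) = true
[3.1.3.1] NOT true = false
[3.1.3] NOT false = true
[3.1] false AND true AND true = false
[3] NOT false = true
[root] false AND true AND true = false
Overall: false → denied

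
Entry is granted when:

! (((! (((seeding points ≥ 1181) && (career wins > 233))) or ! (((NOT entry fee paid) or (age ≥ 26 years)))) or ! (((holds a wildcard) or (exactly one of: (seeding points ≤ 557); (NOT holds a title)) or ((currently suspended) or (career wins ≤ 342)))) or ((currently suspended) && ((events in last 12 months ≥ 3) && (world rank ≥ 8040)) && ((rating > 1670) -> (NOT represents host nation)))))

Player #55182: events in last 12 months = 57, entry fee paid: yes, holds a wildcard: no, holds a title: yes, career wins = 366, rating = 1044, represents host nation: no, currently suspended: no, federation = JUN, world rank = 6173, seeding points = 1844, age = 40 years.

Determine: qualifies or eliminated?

Eliminated

Atomic conditions:
  seeding points ≥ 1181: 1844 ≥ 1181 is true
  career wins > 233: 366 > 233 is true
  NOT entry fee paid: yes → false
  age ≥ 26 years: 40 ≥ 26 is true
  holds a wildcard: no → false
  seeding points ≤ 557: 1844 ≤ 557 is false
  NOT holds a title: yes → false
  currently suspended: no → false
  career wins ≤ 342: 366 ≤ 342 is false
  events in last 12 months ≥ 3: 57 ≥ 3 is true
  world rank ≥ 8040: 6173 ≥ 8040 is false
  rating > 1670: 1044 > 1670 is false
  NOT represents host nation: no → true
Combine:
[1.1.1.1] true AND true = true
[1.1.1] NOT true = false
[1.1.2.1] false OR true = true
[1.1.2] NOT true = false
[1.1] false OR false = false
[1.2.1.2] exactly-one(false, false) = false
[1.2.1.3] false OR false = false
[1.2.1] false OR false OR false = false
[1.2] NOT false = true
[1.3.2] true AND false = false
[1.3.3] false → true (antecedent false ⇒ implication holds) = true
[1.3] false AND false AND true = false
[1] false OR true OR false = true
[root] NOT true = false
Overall: false → eliminated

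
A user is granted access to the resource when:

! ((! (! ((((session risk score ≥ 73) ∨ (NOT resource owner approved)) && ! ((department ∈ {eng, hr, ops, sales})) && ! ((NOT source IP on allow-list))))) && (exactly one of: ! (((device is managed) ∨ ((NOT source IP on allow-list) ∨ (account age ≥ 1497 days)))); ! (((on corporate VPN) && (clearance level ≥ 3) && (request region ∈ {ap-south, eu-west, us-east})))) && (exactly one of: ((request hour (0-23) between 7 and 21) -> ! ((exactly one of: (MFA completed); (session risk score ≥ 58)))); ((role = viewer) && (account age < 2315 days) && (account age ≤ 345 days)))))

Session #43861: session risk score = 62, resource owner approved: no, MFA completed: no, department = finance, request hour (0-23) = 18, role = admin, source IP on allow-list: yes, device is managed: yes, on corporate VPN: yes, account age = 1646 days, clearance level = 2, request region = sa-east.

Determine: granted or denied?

Granted

Atomic conditions:
  session risk score ≥ 73: 62 ≥ 73 is false
  NOT resource owner approved: no → true
  department ∈ {eng, hr, ops, sales}: finance is not in the set → false
  NOT source IP on allow-list: yes → false
  device is managed: yes → true
  account age ≥ 1497 days: 1646 ≥ 1497 is true
  on corporate VPN: yes → true
  clearance level ≥ 3: 2 ≥ 3 is false
  request region ∈ {ap-south, eu-west, us-east}: sa-east is not in the set → false
  request hour (0-23) between 7 and 21: 18 in [7, 21] is true
  MFA completed: no → false
  session risk score ≥ 58: 62 ≥ 58 is true
  role = viewer: admin == viewer is false
  account age < 2315 days: 1646 < 2315 is true
  account age ≤ 345 days: 1646 ≤ 345 is false
Combine:
[1.1.1.1.1] false OR true = true
[1.1.1.1.2] NOT false = true
[1.1.1.1.3] NOT false = true
[1.1.1.1] true AND true AND true = true
[1.1.1] NOT true = false
[1.1] NOT false = true
[1.2.1.1.2] false OR true = true
[1.2.1.1] true OR true = true
[1.2.1] NOT true = false
[1.2.2.1] true AND false AND false = false
[1.2.2] NOT false = true
[1.2] exactly-one(false, true) = true
[1.3.1.2.1] exactly-one(false, true) = true
[1.3.1.2] NOT true = false
[1.3.1] true → false = false
[1.3.2] false AND true AND false = false
[1.3] exactly-one(false, false) = false
[1] true AND true AND false = false
[root] NOT false = true
Overall: true → granted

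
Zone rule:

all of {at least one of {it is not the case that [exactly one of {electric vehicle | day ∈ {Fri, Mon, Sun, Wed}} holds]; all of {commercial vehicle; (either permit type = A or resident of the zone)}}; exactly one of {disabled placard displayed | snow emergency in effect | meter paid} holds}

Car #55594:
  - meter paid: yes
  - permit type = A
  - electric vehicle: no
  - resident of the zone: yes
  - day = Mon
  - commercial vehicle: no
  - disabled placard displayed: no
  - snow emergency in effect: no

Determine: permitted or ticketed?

Atomic conditions:
  electric vehicle: no → false
  day ∈ {Fri, Mon, Sun, Wed}: Mon is in the set → true
  commercial vehicle: no → false
  permit type = A: A == A is true
  resident of the zone: yes → true
  disabled placard displayed: no → false
  snow emergency in effect: no → false
  meter paid: yes → true
Combine:
[1.1.1] exactly-one(false, true) = true
[1.1] NOT true = false
[1.2.2] true OR true = true
[1.2] false AND true = false
[1] false OR false = false
[2] exactly-one(false, false, true) = true
[root] false AND true = false
Overall: false → ticketed

Ticketed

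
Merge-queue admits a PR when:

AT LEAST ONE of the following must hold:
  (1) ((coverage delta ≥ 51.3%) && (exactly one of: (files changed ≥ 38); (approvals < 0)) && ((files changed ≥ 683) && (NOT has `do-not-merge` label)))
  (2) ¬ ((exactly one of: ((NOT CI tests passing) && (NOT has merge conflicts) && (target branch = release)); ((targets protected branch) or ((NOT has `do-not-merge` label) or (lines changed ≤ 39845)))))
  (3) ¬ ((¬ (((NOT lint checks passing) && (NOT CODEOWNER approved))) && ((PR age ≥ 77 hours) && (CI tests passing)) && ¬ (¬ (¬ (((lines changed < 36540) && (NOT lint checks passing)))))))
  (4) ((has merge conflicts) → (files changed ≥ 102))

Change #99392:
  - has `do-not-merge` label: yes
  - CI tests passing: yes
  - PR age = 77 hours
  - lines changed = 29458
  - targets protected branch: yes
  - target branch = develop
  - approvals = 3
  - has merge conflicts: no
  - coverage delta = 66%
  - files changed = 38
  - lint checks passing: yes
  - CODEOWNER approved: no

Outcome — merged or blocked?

Merged

Atomic conditions:
  coverage delta ≥ 51.3%: 66 ≥ 51.3 is true
  files changed ≥ 38: 38 ≥ 38 is true
  approvals < 0: 3 < 0 is false
  files changed ≥ 683: 38 ≥ 683 is false
  NOT has `do-not-merge` label: yes → false
  NOT CI tests passing: yes → false
  NOT has merge conflicts: no → true
  target branch = release: develop == release is false
  targets protected branch: yes → true
  lines changed ≤ 39845: 29458 ≤ 39845 is true
  NOT lint checks passing: yes → false
  NOT CODEOWNER approved: no → true
  PR age ≥ 77 hours: 77 ≥ 77 is true
  CI tests passing: yes → true
  lines changed < 36540: 29458 < 36540 is true
  has merge conflicts: no → false
  files changed ≥ 102: 38 ≥ 102 is false
Combine:
[1.2] exactly-one(true, false) = true
[1.3] false AND false = false
[1] true AND true AND false = false
[2.1.1] false AND true AND false = false
[2.1.2.2] false OR true = true
[2.1.2] true OR true = true
[2.1] exactly-one(false, true) = true
[2] NOT true = false
[3.1.1.1] false AND true = false
[3.1.1] NOT false = true
[3.1.2] true AND true = true
[3.1.3.1.1.1] true AND false = false
[3.1.3.1.1] NOT false = true
[3.1.3.1] NOT true = false
[3.1.3] NOT false = true
[3.1] true AND true AND true = true
[3] NOT true = false
[4] false → false (antecedent false ⇒ implication holds) = true
[root] false OR false OR false OR true = true
Overall: true → merged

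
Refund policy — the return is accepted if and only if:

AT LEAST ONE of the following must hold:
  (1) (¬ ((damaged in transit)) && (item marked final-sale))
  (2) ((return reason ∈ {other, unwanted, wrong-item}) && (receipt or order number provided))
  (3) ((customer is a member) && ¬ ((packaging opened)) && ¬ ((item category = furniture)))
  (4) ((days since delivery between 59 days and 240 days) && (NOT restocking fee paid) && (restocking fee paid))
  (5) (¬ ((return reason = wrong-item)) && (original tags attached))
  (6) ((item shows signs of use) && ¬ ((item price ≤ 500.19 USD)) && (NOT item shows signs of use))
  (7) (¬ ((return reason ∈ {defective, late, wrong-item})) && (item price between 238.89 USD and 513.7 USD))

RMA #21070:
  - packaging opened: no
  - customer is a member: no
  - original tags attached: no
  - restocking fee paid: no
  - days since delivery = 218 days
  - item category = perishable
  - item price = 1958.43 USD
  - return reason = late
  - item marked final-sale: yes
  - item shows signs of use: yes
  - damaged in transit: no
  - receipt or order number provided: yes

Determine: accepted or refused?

Atomic conditions:
  damaged in transit: no → false
  item marked final-sale: yes → true
  return reason ∈ {other, unwanted, wrong-item}: late is not in the set → false
  receipt or order number provided: yes → true
  customer is a member: no → false
  packaging opened: no → false
  item category = furniture: perishable == furniture is false
  days since delivery between 59 days and 240 days: 218 in [59, 240] is true
  NOT restocking fee paid: no → true
  restocking fee paid: no → false
  return reason = wrong-item: late == wrong-item is false
  original tags attached: no → false
  item shows signs of use: yes → true
  item price ≤ 500.19 USD: 1958.43 ≤ 500.19 is false
  NOT item shows signs of use: yes → false
  return reason ∈ {defective, late, wrong-item}: late is in the set → true
  item price between 238.89 USD and 513.7 USD: 1958.43 in [238.89, 513.7] is false
Combine:
[1.1] NOT false = true
[1] true AND true = true
[2] false AND true = false
[3.2] NOT false = true
[3.3] NOT false = true
[3] false AND true AND true = false
[4] true AND true AND false = false
[5.1] NOT false = true
[5] true AND false = false
[6.2] NOT false = true
[6] true AND true AND false = false
[7.1] NOT true = false
[7] false AND false = false
[root] true OR false OR false OR false OR false OR false OR false = true
Overall: true → accepted

Accepted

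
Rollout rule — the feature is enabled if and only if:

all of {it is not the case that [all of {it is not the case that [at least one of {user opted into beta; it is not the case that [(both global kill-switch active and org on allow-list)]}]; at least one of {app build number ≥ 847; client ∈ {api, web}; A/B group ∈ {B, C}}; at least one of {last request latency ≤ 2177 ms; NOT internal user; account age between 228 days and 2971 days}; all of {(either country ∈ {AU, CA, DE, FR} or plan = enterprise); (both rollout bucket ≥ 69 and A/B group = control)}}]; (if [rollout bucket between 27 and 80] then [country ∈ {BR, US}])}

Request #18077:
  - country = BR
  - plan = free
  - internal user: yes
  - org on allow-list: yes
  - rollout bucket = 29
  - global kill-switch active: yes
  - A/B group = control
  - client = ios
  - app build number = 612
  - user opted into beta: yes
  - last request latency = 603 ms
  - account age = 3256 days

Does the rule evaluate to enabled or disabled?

Enabled

Atomic conditions:
  user opted into beta: yes → true
  global kill-switch active: yes → true
  org on allow-list: yes → true
  app build number ≥ 847: 612 ≥ 847 is false
  client ∈ {api, web}: ios is not in the set → false
  A/B group ∈ {B, C}: control is not in the set → false
  last request latency ≤ 2177 ms: 603 ≤ 2177 is true
  NOT internal user: yes → false
  account age between 228 days and 2971 days: 3256 in [228, 2971] is false
  country ∈ {AU, CA, DE, FR}: BR is not in the set → false
  plan = enterprise: free == enterprise is false
  rollout bucket ≥ 69: 29 ≥ 69 is false
  A/B group = control: control == control is true
  rollout bucket between 27 and 80: 29 in [27, 80] is true
  country ∈ {BR, US}: BR is in the set → true
Combine:
[1.1.1.1.2.1] true AND true = true
[1.1.1.1.2] NOT true = false
[1.1.1.1] true OR false = true
[1.1.1] NOT true = false
[1.1.2] false OR false OR false = false
[1.1.3] true OR false OR false = true
[1.1.4.1] false OR false = false
[1.1.4.2] false AND true = false
[1.1.4] false AND false = false
[1.1] false AND false AND true AND false = false
[1] NOT false = true
[2] true → true = true
[root] true AND true = true
Overall: true → enabled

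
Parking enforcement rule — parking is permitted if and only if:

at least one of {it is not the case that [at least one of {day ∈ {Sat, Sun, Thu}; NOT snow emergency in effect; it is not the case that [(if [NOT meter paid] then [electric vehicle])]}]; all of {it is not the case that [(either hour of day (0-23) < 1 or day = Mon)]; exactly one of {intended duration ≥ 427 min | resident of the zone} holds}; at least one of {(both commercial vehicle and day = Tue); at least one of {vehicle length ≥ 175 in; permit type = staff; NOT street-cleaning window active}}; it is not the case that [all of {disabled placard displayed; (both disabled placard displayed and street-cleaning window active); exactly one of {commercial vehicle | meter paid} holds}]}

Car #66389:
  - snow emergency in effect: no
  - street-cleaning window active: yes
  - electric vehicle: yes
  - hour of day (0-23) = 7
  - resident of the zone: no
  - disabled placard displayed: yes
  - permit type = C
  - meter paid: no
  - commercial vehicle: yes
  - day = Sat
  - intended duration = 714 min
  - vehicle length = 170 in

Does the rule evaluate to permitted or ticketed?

Atomic conditions:
  day ∈ {Sat, Sun, Thu}: Sat is in the set → true
  NOT snow emergency in effect: no → true
  NOT meter paid: no → true
  electric vehicle: yes → true
  hour of day (0-23) < 1: 7 < 1 is false
  day = Mon: Sat == Mon is false
  intended duration ≥ 427 min: 714 ≥ 427 is true
  resident of the zone: no → false
  commercial vehicle: yes → true
  day = Tue: Sat == Tue is false
  vehicle length ≥ 175 in: 170 ≥ 175 is false
  permit type = staff: C == staff is false
  NOT street-cleaning window active: yes → false
  disabled placard displayed: yes → true
  street-cleaning window active: yes → true
  meter paid: no → false
Combine:
[1.1.3.1] true → true = true
[1.1.3] NOT true = false
[1.1] true OR true OR false = true
[1] NOT true = false
[2.1.1] false OR false = false
[2.1] NOT false = true
[2.2] exactly-one(true, false) = true
[2] true AND true = true
[3.1] true AND false = false
[3.2] false OR false OR false = false
[3] false OR false = false
[4.1.2] true AND true = true
[4.1.3] exactly-one(true, false) = true
[4.1] true AND true AND true = true
[4] NOT true = false
[root] false OR true OR false OR false = true
Overall: true → permitted

Permitted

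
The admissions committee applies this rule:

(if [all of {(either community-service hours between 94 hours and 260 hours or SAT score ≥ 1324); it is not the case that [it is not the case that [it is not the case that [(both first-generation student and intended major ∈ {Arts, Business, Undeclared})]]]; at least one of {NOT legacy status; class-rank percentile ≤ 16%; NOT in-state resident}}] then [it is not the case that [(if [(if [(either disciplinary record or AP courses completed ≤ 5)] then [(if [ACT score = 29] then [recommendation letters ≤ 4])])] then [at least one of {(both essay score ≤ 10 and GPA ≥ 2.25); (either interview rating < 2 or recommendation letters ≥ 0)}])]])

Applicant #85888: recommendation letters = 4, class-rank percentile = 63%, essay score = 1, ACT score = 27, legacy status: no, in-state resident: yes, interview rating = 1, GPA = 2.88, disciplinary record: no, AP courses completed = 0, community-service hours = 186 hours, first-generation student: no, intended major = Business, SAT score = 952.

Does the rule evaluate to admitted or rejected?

Atomic conditions:
  community-service hours between 94 hours and 260 hours: 186 in [94, 260] is true
  SAT score ≥ 1324: 952 ≥ 1324 is false
  first-generation student: no → false
  intended major ∈ {Arts, Business, Undeclared}: Business is in the set → true
  NOT legacy status: no → true
  class-rank percentile ≤ 16%: 63 ≤ 16 is false
  NOT in-state resident: yes → false
  disciplinary record: no → false
  AP courses completed ≤ 5: 0 ≤ 5 is true
  ACT score = 29: 27 == 29 is false
  recommendation letters ≤ 4: 4 ≤ 4 is true
  essay score ≤ 10: 1 ≤ 10 is true
  GPA ≥ 2.25: 2.88 ≥ 2.25 is true
  interview rating < 2: 1 < 2 is true
  recommendation letters ≥ 0: 4 ≥ 0 is true
Combine:
[1.1] true OR false = true
[1.2.1.1.1] false AND true = false
[1.2.1.1] NOT false = true
[1.2.1] NOT true = false
[1.2] NOT false = true
[1.3] true OR false OR false = true
[1] true AND true AND true = true
[2.1.1.1] false OR true = true
[2.1.1.2] false → true (antecedent false ⇒ implication holds) = true
[2.1.1] true → true = true
[2.1.2.1] true AND true = true
[2.1.2.2] true OR true = true
[2.1.2] true OR true = true
[2.1] true → true = true
[2] NOT true = false
[root] true → false = false
Overall: false → rejected

Rejected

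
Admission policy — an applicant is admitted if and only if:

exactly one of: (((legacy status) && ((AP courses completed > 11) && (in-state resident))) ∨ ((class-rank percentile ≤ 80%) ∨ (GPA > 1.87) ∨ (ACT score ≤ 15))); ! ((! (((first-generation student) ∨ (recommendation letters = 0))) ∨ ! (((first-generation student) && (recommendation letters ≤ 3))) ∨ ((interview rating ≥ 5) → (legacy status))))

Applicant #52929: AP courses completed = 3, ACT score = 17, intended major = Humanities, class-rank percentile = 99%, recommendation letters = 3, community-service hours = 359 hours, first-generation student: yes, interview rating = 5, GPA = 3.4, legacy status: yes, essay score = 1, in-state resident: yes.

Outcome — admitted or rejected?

Admitted

Atomic conditions:
  legacy status: yes → true
  AP courses completed > 11: 3 > 11 is false
  in-state resident: yes → true
  class-rank percentile ≤ 80%: 99 ≤ 80 is false
  GPA > 1.87: 3.4 > 1.87 is true
  ACT score ≤ 15: 17 ≤ 15 is false
  first-generation student: yes → true
  recommendation letters = 0: 3 == 0 is false
  recommendation letters ≤ 3: 3 ≤ 3 is true
  interview rating ≥ 5: 5 ≥ 5 is true
Combine:
[1.1.2] false AND true = false
[1.1] true AND false = false
[1.2] false OR true OR false = true
[1] false OR true = true
[2.1.1.1] true OR false = true
[2.1.1] NOT true = false
[2.1.2.1] true AND true = true
[2.1.2] NOT true = false
[2.1.3] true → true = true
[2.1] false OR false OR true = true
[2] NOT true = false
[root] exactly-one(true, false) = true
Overall: true → admitted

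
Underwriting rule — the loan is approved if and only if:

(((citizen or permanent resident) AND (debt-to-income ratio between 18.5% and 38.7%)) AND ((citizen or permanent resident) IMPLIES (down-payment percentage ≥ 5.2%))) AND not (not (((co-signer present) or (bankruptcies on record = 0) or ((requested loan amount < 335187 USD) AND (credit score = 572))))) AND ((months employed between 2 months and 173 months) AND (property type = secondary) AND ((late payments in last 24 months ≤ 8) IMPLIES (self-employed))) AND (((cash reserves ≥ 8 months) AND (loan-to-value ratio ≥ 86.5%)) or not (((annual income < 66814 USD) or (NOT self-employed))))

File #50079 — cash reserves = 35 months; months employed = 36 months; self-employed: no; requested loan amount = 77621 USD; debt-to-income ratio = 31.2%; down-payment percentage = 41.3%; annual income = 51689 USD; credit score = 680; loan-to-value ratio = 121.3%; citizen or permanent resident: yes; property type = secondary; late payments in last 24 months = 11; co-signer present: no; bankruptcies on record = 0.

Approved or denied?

Approved

Atomic conditions:
  citizen or permanent resident: yes → true
  debt-to-income ratio between 18.5% and 38.7%: 31.2 in [18.5, 38.7] is true
  down-payment percentage ≥ 5.2%: 41.3 ≥ 5.2 is true
  co-signer present: no → false
  bankruptcies on record = 0: 0 == 0 is true
  requested loan amount < 335187 USD: 77621 < 335187 is true
  credit score = 572: 680 == 572 is false
  months employed between 2 months and 173 months: 36 in [2, 173] is true
  property type = secondary: secondary == secondary is true
  late payments in last 24 months ≤ 8: 11 ≤ 8 is false
  self-employed: no → false
  cash reserves ≥ 8 months: 35 ≥ 8 is true
  loan-to-value ratio ≥ 86.5%: 121.3 ≥ 86.5 is true
  annual income < 66814 USD: 51689 < 66814 is true
  NOT self-employed: no → true
Combine:
[1.1] true AND true = true
[1.2] true → true = true
[1] true AND true = true
[2.1.1.3] true AND false = false
[2.1.1] false OR true OR false = true
[2.1] NOT true = false
[2] NOT false = true
[3.3] false → false (antecedent false ⇒ implication holds) = true
[3] true AND true AND true = true
[4.1] true AND true = true
[4.2.1] true OR true = true
[4.2] NOT true = false
[4] true OR false = true
[root] true AND true AND true AND true = true
Overall: true → approved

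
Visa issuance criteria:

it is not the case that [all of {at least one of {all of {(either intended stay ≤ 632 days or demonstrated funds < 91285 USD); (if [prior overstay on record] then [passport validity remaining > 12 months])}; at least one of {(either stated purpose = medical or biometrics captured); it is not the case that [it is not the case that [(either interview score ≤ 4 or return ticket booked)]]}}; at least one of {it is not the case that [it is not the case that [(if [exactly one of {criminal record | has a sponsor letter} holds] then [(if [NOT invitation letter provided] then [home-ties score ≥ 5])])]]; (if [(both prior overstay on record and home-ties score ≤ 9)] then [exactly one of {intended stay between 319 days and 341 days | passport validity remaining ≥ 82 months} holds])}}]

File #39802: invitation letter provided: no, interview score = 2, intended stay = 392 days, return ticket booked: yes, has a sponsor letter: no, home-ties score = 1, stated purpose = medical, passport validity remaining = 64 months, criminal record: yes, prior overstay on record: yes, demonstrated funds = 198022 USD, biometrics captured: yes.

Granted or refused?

Granted

Atomic conditions:
  intended stay ≤ 632 days: 392 ≤ 632 is true
  demonstrated funds < 91285 USD: 198022 < 91285 is false
  prior overstay on record: yes → true
  passport validity remaining > 12 months: 64 > 12 is true
  stated purpose = medical: medical == medical is true
  biometrics captured: yes → true
  interview score ≤ 4: 2 ≤ 4 is true
  return ticket booked: yes → true
  criminal record: yes → true
  has a sponsor letter: no → false
  NOT invitation letter provided: no → true
  home-ties score ≥ 5: 1 ≥ 5 is false
  home-ties score ≤ 9: 1 ≤ 9 is true
  intended stay between 319 days and 341 days: 392 in [319, 341] is false
  passport validity remaining ≥ 82 months: 64 ≥ 82 is false
Combine:
[1.1.1.1] true OR false = true
[1.1.1.2] true → true = true
[1.1.1] true AND true = true
[1.1.2.1] true OR true = true
[1.1.2.2.1.1] true OR true = true
[1.1.2.2.1] NOT true = false
[1.1.2.2] NOT false = true
[1.1.2] true OR true = true
[1.1] true OR true = true
[1.2.1.1.1.1] exactly-one(true, false) = true
[1.2.1.1.1.2] true → false = false
[1.2.1.1.1] true → false = false
[1.2.1.1] NOT false = true
[1.2.1] NOT true = false
[1.2.2.1] true AND true = true
[1.2.2.2] exactly-one(false, false) = false
[1.2.2] true → false = false
[1.2] false OR false = false
[1] true AND false = false
[root] NOT false = true
Overall: true → granted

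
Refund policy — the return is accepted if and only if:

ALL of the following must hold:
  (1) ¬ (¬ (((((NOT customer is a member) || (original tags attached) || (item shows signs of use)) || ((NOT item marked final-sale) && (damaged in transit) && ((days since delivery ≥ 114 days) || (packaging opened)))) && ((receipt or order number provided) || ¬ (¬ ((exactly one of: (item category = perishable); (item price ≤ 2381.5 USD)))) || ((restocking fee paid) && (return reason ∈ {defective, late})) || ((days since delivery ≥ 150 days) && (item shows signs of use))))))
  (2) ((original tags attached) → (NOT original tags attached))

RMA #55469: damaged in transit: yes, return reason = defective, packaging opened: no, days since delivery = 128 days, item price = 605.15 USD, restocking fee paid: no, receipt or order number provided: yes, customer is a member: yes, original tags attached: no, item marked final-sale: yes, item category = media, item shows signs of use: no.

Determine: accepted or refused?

Atomic conditions:
  NOT customer is a member: yes → false
  original tags attached: no → false
  item shows signs of use: no → false
  NOT item marked final-sale: yes → false
  damaged in transit: yes → true
  days since delivery ≥ 114 days: 128 ≥ 114 is true
  packaging opened: no → false
  receipt or order number provided: yes → true
  item category = perishable: media == perishable is false
  item price ≤ 2381.5 USD: 605.15 ≤ 2381.5 is true
  restocking fee paid: no → false
  return reason ∈ {defective, late}: defective is in the set → true
  days since delivery ≥ 150 days: 128 ≥ 150 is false
  NOT original tags attached: no → true
Combine:
[1.1.1.1.1] false OR false OR false = false
[1.1.1.1.2.3] true OR false = true
[1.1.1.1.2] false AND true AND true = false
[1.1.1.1] false OR false = false
[1.1.1.2.2.1.1] exactly-one(false, true) = true
[1.1.1.2.2.1] NOT true = false
[1.1.1.2.2] NOT false = true
[1.1.1.2.3] false AND true = false
[1.1.1.2.4] false AND false = false
[1.1.1.2] true OR true OR false OR false = true
[1.1.1] false AND true = false
[1.1] NOT false = true
[1] NOT true = false
[2] false → true (antecedent false ⇒ implication holds) = true
[root] false AND true = false
Overall: false → refused

Refused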